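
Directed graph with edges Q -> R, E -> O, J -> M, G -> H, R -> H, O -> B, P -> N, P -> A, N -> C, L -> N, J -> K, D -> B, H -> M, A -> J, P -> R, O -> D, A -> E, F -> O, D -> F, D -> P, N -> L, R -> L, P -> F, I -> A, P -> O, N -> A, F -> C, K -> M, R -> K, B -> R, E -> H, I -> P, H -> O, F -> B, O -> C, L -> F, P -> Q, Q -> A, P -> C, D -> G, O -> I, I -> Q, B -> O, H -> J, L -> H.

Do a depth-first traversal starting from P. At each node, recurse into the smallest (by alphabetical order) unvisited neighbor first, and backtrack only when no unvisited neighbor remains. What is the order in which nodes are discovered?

Visit P
P → A
A → E
E → H
H → J
J → K
K → M
H → O
O → B
B → R
R → L
L → F
F → C
L → N
O → D
D → G
O → I
I → Q

P, A, E, H, J, K, M, O, B, R, L, F, C, N, D, G, I, Q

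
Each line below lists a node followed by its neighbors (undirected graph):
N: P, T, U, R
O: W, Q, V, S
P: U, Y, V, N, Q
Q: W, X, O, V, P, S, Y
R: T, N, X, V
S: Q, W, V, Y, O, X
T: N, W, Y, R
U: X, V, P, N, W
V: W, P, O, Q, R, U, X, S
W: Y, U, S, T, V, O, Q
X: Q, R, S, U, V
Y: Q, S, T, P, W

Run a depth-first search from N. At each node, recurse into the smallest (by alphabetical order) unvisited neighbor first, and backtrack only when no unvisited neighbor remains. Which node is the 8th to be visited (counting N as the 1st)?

T

Visit N
N → P
P → Q
Q → O
O → S
S → V
V → R
R → T
T → W
W → U
U → X
W → Y

Visit order: N, P, Q, O, S, V, R, T, W, U, X, Y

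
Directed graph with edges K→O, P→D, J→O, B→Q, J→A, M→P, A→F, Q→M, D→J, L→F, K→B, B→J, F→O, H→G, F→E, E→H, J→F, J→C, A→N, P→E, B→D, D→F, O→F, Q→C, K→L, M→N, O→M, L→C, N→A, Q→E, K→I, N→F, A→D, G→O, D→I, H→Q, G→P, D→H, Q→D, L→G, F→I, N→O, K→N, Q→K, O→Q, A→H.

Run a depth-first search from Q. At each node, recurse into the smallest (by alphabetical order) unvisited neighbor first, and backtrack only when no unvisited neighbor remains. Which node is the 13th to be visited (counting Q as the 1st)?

I

Visit Q
Q → C
Q → D
D → F
F → E
E → H
H → G
G → O
O → M
M → N
N → A
M → P
F → I
D → J
Q → K
K → B
K → L

Visit order: Q, C, D, F, E, H, G, O, M, N, A, P, I, J, K, B, L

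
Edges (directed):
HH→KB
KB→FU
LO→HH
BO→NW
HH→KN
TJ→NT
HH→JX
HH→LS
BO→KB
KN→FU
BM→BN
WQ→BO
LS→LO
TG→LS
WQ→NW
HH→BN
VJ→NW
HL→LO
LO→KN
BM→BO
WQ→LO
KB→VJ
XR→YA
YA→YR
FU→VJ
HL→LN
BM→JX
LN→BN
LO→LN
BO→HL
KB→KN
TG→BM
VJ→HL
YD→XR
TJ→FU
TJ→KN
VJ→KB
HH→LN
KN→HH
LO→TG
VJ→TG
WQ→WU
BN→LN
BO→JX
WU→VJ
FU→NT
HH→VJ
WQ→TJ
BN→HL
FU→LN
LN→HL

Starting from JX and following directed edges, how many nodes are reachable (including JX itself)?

BFS from JX visits: JX
Reachable nodes: 1 of 23 total.

1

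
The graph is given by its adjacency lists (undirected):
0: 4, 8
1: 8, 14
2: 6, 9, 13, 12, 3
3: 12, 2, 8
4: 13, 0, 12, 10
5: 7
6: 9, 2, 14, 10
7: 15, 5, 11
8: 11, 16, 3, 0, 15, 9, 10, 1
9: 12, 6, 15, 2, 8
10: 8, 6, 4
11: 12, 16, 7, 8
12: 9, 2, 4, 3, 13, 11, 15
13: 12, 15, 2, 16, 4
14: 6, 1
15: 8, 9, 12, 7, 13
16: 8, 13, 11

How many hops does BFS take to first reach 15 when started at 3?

Level 0: 3
Level 1: 2, 8, 12
Level 2: 0, 1, 4, 6, 9, 10, 11, 13, 15, 16
Level 3: 7, 14
Level 4: 5
15 first appears at level 2.

2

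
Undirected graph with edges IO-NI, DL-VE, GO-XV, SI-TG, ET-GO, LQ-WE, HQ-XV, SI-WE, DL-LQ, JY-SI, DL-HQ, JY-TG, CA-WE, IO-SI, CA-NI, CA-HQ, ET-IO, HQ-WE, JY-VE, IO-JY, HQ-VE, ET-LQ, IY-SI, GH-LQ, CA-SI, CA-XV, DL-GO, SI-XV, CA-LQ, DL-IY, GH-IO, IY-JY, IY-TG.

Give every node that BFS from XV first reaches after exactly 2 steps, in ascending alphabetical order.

DL, ET, IO, IY, JY, LQ, NI, TG, VE, WE

Level 0: XV
Level 1: CA, GO, HQ, SI
Level 2: DL, ET, IO, IY, JY, LQ, NI, TG, VE, WE
Level 3: GH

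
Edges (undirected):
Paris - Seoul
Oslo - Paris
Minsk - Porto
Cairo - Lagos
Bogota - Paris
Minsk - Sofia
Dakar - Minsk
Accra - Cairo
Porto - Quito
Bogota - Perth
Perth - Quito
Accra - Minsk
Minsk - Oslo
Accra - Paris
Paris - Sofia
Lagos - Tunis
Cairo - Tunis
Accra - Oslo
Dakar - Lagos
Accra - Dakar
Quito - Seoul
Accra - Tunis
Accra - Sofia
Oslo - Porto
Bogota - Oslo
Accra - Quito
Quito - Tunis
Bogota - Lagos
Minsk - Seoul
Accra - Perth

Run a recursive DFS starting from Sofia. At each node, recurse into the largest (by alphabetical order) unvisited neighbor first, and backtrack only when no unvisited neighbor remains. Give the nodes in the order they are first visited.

Visit Sofia
Sofia → Paris
Paris → Seoul
Seoul → Quito
Quito → Tunis
Tunis → Lagos
Lagos → Dakar
Dakar → Minsk
Minsk → Porto
Porto → Oslo
Oslo → Bogota
Bogota → Perth
Perth → Accra
Accra → Cairo

Sofia, Paris, Seoul, Quito, Tunis, Lagos, Dakar, Minsk, Porto, Oslo, Bogota, Perth, Accra, Cairo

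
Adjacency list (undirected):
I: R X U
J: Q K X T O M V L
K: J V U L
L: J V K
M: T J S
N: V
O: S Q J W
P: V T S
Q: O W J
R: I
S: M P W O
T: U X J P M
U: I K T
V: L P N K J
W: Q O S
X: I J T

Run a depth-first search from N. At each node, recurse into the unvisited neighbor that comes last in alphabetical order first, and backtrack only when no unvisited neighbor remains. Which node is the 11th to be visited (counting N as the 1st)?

Visit N
N → V
V → P
P → T
T → X
X → J
J → Q
Q → W
W → S
S → O
S → M
J → L
L → K
K → U
U → I
I → R

Visit order: N, V, P, T, X, J, Q, W, S, O, M, L, K, U, I, R

M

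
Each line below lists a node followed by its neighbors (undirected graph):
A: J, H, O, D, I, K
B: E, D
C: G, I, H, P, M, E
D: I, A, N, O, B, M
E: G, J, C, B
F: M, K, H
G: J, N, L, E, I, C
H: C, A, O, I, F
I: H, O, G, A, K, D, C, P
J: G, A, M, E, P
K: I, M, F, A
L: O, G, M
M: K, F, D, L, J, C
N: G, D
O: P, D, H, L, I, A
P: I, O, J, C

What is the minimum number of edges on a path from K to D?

Level 0: K
Level 1: A, F, I, M
Level 2: C, D, G, H, J, L, O, P
Level 3: B, E, N
D first appears at level 2.

2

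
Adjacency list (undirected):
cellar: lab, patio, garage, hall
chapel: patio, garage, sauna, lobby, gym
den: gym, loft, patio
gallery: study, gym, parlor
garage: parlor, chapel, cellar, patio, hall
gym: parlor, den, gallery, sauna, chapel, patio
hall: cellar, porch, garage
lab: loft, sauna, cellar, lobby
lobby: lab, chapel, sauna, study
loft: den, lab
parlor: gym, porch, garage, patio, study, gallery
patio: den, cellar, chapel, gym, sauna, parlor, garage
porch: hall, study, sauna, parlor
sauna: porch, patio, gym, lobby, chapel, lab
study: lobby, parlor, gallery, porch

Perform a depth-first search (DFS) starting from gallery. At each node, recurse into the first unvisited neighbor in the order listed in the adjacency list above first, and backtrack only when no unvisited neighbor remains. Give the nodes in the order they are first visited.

Visit gallery
gallery → study
study → lobby
lobby → lab
lab → loft
loft → den
den → gym
gym → parlor
parlor → porch
porch → hall
hall → cellar
cellar → patio
patio → chapel
chapel → garage
chapel → sauna

gallery study lobby lab loft den gym parlor porch hall cellar patio chapel garage sauna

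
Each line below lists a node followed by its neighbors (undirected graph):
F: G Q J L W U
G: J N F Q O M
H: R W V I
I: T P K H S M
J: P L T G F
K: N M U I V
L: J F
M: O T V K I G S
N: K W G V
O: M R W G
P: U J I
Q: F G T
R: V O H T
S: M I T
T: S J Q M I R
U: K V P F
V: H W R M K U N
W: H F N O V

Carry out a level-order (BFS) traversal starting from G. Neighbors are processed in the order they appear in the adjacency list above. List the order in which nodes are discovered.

Visit G; enqueue J, N, F, Q, O, M → queue [J, N, F, Q, O, M]
Visit J; enqueue P, L, T → queue [N, F, Q, O, M, P, L, T]
Visit N; enqueue K, W, V → queue [F, Q, O, M, P, L, T, K, W, V]
Visit F; enqueue U → queue [Q, O, M, P, L, T, K, W, V, U]
Visit Q → queue [O, M, P, L, T, K, W, V, U]
Visit O; enqueue R → queue [M, P, L, T, K, W, V, U, R]
Visit M; enqueue I, S → queue [P, L, T, K, W, V, U, R, I, S]
Visit P → queue [L, T, K, W, V, U, R, I, S]
Visit L → queue [T, K, W, V, U, R, I, S]
Visit T → queue [K, W, V, U, R, I, S]
Visit K → queue [W, V, U, R, I, S]
Visit W; enqueue H → queue [V, U, R, I, S, H]
Visit V → queue [U, R, I, S, H]
Visit U → queue [R, I, S, H]
Visit R → queue [I, S, H]
Visit I → queue [S, H]
Visit S → queue [H]
Visit H → queue []

G, J, N, F, Q, O, M, P, L, T, K, W, V, U, R, I, S, H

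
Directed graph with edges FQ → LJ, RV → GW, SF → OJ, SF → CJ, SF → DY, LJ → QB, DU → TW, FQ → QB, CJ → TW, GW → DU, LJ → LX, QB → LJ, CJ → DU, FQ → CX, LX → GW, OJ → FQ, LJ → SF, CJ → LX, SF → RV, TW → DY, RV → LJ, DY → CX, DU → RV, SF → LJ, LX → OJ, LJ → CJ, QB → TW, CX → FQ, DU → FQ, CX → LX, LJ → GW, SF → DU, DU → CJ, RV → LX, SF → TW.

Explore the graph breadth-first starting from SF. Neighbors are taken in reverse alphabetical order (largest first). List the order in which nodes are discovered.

SF → TW → RV → OJ → LJ → DY → DU → CJ → LX → GW → FQ → QB → CX

Visit SF; enqueue TW, RV, OJ, LJ, DY, DU, CJ → queue [TW, RV, OJ, LJ, DY, DU, CJ]
Visit TW → queue [RV, OJ, LJ, DY, DU, CJ]
Visit RV; enqueue LX, GW → queue [OJ, LJ, DY, DU, CJ, LX, GW]
Visit OJ; enqueue FQ → queue [LJ, DY, DU, CJ, LX, GW, FQ]
Visit LJ; enqueue QB → queue [DY, DU, CJ, LX, GW, FQ, QB]
Visit DY; enqueue CX → queue [DU, CJ, LX, GW, FQ, QB, CX]
Visit DU → queue [CJ, LX, GW, FQ, QB, CX]
Visit CJ → queue [LX, GW, FQ, QB, CX]
Visit LX → queue [GW, FQ, QB, CX]
Visit GW → queue [FQ, QB, CX]
Visit FQ → queue [QB, CX]
Visit QB → queue [CX]
Visit CX → queue []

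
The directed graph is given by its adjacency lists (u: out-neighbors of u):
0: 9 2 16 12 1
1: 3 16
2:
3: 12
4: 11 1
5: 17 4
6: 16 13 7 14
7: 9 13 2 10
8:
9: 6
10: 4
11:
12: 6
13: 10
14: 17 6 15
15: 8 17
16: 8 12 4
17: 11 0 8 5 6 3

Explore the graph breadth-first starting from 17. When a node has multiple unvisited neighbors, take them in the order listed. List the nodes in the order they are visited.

Visit 17; enqueue 11, 0, 8, 5, 6, 3 → queue [11, 0, 8, 5, 6, 3]
Visit 11 → queue [0, 8, 5, 6, 3]
Visit 0; enqueue 9, 2, 16, 12, 1 → queue [8, 5, 6, 3, 9, 2, 16, 12, 1]
Visit 8 → queue [5, 6, 3, 9, 2, 16, 12, 1]
Visit 5; enqueue 4 → queue [6, 3, 9, 2, 16, 12, 1, 4]
Visit 6; enqueue 13, 7, 14 → queue [3, 9, 2, 16, 12, 1, 4, 13, 7, 14]
Visit 3 → queue [9, 2, 16, 12, 1, 4, 13, 7, 14]
Visit 9 → queue [2, 16, 12, 1, 4, 13, 7, 14]
Visit 2 → queue [16, 12, 1, 4, 13, 7, 14]
Visit 16 → queue [12, 1, 4, 13, 7, 14]
Visit 12 → queue [1, 4, 13, 7, 14]
Visit 1 → queue [4, 13, 7, 14]
Visit 4 → queue [13, 7, 14]
Visit 13; enqueue 10 → queue [7, 14, 10]
Visit 7 → queue [14, 10]
Visit 14; enqueue 15 → queue [10, 15]
Visit 10 → queue [15]
Visit 15 → queue []

17 → 11 → 0 → 8 → 5 → 6 → 3 → 9 → 2 → 16 → 12 → 1 → 4 → 13 → 7 → 14 → 10 → 15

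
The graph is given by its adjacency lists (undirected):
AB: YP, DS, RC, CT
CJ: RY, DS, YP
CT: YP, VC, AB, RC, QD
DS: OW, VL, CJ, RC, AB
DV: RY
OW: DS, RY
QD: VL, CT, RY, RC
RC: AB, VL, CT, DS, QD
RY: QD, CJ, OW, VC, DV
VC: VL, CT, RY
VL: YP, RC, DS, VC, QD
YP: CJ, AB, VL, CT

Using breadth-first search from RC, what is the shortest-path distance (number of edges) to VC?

2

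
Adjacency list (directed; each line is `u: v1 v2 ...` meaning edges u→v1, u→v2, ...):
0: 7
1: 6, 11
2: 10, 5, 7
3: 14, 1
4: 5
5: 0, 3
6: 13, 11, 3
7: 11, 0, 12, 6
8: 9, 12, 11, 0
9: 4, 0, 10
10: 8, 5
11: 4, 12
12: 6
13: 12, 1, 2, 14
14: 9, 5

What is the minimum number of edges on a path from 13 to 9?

Level 0: 13
Level 1: 1, 2, 12, 14
Level 2: 5, 6, 7, 9, 10, 11
Level 3: 0, 3, 4, 8
9 first appears at level 2.

2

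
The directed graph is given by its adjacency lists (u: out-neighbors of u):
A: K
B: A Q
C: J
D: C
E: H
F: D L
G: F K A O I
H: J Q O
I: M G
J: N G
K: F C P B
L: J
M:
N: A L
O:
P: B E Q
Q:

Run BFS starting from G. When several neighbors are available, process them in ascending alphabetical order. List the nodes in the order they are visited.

G -> A -> F -> I -> K -> O -> D -> L -> M -> B -> C -> P -> J -> Q -> E -> N -> H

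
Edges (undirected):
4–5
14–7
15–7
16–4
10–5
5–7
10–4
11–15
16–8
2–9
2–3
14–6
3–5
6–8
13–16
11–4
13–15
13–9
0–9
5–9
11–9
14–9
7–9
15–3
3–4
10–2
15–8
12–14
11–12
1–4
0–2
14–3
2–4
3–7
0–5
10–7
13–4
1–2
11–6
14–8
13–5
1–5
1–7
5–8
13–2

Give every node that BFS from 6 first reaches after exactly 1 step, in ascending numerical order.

8, 11, 14

Level 0: 6
Level 1: 8, 11, 14
Level 2: 3, 4, 5, 7, 9, 12, 15, 16
Level 3: 0, 1, 2, 10, 13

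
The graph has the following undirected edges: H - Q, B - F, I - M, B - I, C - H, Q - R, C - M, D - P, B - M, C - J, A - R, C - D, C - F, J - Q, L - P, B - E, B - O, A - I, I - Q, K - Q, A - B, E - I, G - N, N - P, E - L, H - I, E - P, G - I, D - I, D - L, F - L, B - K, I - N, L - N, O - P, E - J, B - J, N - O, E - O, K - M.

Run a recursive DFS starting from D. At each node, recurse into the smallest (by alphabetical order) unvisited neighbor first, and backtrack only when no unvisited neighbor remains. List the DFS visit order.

Visit D
D → C
C → F
F → B
B → A
A → I
I → E
E → J
J → Q
Q → H
Q → K
K → M
Q → R
E → L
L → N
N → G
N → O
O → P

D, C, F, B, A, I, E, J, Q, H, K, M, R, L, N, G, O, P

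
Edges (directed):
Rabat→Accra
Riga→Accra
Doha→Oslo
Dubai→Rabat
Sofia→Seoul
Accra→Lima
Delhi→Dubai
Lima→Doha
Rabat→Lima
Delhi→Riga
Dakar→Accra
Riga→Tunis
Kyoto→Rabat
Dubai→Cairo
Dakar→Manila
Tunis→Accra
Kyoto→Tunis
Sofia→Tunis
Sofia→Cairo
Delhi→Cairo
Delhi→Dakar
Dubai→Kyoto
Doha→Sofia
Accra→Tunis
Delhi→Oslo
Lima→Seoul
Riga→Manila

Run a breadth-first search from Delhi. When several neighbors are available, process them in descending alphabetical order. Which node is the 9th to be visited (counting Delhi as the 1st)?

Visit Delhi; enqueue Riga, Oslo, Dubai, Dakar, Cairo → queue [Riga, Oslo, Dubai, Dakar, Cairo]
Visit Riga; enqueue Tunis, Manila, Accra → queue [Oslo, Dubai, Dakar, Cairo, Tunis, Manila, Accra]
Visit Oslo → queue [Dubai, Dakar, Cairo, Tunis, Manila, Accra]
Visit Dubai; enqueue Rabat, Kyoto → queue [Dakar, Cairo, Tunis, Manila, Accra, Rabat, Kyoto]
Visit Dakar → queue [Cairo, Tunis, Manila, Accra, Rabat, Kyoto]
Visit Cairo → queue [Tunis, Manila, Accra, Rabat, Kyoto]
Visit Tunis → queue [Manila, Accra, Rabat, Kyoto]
Visit Manila → queue [Accra, Rabat, Kyoto]
Visit Accra; enqueue Lima → queue [Rabat, Kyoto, Lima]
Visit Rabat → queue [Kyoto, Lima]
Visit Kyoto → queue [Lima]
Visit Lima; enqueue Seoul, Doha → queue [Seoul, Doha]
Visit Seoul → queue [Doha]
Visit Doha; enqueue Sofia → queue [Sofia]
Visit Sofia → queue []

Visit order: Delhi, Riga, Oslo, Dubai, Dakar, Cairo, Tunis, Manila, Accra, Rabat, Kyoto, Lima, Seoul, Doha, Sofia

Accra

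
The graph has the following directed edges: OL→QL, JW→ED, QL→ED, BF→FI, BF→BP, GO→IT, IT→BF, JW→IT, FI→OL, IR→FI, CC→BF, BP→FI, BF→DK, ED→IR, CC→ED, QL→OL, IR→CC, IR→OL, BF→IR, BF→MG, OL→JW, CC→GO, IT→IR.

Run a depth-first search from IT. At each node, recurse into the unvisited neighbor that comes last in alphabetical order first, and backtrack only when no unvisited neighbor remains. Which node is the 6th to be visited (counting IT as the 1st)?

JW

Visit IT
IT → IR
IR → OL
OL → QL
QL → ED
OL → JW
IR → FI
IR → CC
CC → GO
CC → BF
BF → MG
BF → DK
BF → BP

Visit order: IT, IR, OL, QL, ED, JW, FI, CC, GO, BF, MG, DK, BP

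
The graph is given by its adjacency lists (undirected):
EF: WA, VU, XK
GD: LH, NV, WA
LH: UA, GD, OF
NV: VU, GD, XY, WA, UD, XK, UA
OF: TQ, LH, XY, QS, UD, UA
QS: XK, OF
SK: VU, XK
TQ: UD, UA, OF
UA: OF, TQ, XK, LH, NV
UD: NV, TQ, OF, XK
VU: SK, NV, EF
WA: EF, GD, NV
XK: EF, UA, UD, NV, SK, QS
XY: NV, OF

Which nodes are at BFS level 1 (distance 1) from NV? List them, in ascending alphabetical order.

Level 0: NV
Level 1: GD, UA, UD, VU, WA, XK, XY
Level 2: EF, LH, OF, QS, SK, TQ

GD, UA, UD, VU, WA, XK, XY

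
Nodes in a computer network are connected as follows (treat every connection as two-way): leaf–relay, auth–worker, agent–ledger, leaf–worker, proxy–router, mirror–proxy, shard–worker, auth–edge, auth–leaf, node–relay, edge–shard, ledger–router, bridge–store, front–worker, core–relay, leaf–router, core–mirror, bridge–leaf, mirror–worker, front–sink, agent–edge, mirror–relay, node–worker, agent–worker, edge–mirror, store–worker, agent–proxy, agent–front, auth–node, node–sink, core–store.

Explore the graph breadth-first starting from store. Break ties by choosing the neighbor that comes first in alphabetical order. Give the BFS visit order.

store bridge core worker leaf mirror relay agent auth front node shard router edge proxy ledger sink

Visit store; enqueue bridge, core, worker → queue [bridge, core, worker]
Visit bridge; enqueue leaf → queue [core, worker, leaf]
Visit core; enqueue mirror, relay → queue [worker, leaf, mirror, relay]
Visit worker; enqueue agent, auth, front, node, shard → queue [leaf, mirror, relay, agent, auth, front, node, shard]
Visit leaf; enqueue router → queue [mirror, relay, agent, auth, front, node, shard, router]
Visit mirror; enqueue edge, proxy → queue [relay, agent, auth, front, node, shard, router, edge, proxy]
Visit relay → queue [agent, auth, front, node, shard, router, edge, proxy]
Visit agent; enqueue ledger → queue [auth, front, node, shard, router, edge, proxy, ledger]
Visit auth → queue [front, node, shard, router, edge, proxy, ledger]
Visit front; enqueue sink → queue [node, shard, router, edge, proxy, ledger, sink]
Visit node → queue [shard, router, edge, proxy, ledger, sink]
Visit shard → queue [router, edge, proxy, ledger, sink]
Visit router → queue [edge, proxy, ledger, sink]
Visit edge → queue [proxy, ledger, sink]
Visit proxy → queue [ledger, sink]
Visit ledger → queue [sink]
Visit sink → queue []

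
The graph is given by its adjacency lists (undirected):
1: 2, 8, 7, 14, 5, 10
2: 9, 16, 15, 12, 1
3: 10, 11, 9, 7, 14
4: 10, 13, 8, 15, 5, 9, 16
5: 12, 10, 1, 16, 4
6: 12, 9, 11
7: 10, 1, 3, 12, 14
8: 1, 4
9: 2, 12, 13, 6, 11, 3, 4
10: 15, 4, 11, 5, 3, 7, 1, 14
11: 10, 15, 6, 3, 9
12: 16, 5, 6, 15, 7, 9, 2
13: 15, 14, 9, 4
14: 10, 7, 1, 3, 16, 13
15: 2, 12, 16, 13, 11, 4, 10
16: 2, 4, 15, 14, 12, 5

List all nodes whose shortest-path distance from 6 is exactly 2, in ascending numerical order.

Level 0: 6
Level 1: 9, 11, 12
Level 2: 2, 3, 4, 5, 7, 10, 13, 15, 16
Level 3: 1, 8, 14

2, 3, 4, 5, 7, 10, 13, 15, 16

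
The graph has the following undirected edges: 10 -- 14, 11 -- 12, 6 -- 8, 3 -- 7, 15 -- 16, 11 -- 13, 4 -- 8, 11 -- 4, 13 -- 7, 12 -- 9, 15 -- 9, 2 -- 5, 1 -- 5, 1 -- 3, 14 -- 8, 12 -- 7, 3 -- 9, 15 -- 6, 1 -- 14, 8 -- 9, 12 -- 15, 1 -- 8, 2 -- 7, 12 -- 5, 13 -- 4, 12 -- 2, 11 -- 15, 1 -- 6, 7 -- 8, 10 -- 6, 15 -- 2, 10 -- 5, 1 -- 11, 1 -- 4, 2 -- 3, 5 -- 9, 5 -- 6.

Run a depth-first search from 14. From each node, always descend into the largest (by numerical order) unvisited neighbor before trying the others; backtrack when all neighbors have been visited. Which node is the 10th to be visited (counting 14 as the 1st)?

Visit 14
14 → 10
10 → 6
6 → 15
15 → 16
15 → 12
12 → 11
11 → 13
13 → 7
7 → 8
8 → 9
9 → 5
5 → 2
2 → 3
3 → 1
1 → 4

Visit order: 14, 10, 6, 15, 16, 12, 11, 13, 7, 8, 9, 5, 2, 3, 1, 4

8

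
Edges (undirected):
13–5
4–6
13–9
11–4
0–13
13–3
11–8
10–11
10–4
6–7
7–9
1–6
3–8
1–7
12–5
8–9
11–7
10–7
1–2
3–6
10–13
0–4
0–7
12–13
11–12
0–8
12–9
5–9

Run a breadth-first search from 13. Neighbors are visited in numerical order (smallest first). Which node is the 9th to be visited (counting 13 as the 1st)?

Visit 13; enqueue 0, 3, 5, 9, 10, 12 → queue [0, 3, 5, 9, 10, 12]
Visit 0; enqueue 4, 7, 8 → queue [3, 5, 9, 10, 12, 4, 7, 8]
Visit 3; enqueue 6 → queue [5, 9, 10, 12, 4, 7, 8, 6]
Visit 5 → queue [9, 10, 12, 4, 7, 8, 6]
Visit 9 → queue [10, 12, 4, 7, 8, 6]
Visit 10; enqueue 11 → queue [12, 4, 7, 8, 6, 11]
Visit 12 → queue [4, 7, 8, 6, 11]
Visit 4 → queue [7, 8, 6, 11]
Visit 7; enqueue 1 → queue [8, 6, 11, 1]
Visit 8 → queue [6, 11, 1]
Visit 6 → queue [11, 1]
Visit 11 → queue [1]
Visit 1; enqueue 2 → queue [2]
Visit 2 → queue []

Visit order: 13, 0, 3, 5, 9, 10, 12, 4, 7, 8, 6, 11, 1, 2

7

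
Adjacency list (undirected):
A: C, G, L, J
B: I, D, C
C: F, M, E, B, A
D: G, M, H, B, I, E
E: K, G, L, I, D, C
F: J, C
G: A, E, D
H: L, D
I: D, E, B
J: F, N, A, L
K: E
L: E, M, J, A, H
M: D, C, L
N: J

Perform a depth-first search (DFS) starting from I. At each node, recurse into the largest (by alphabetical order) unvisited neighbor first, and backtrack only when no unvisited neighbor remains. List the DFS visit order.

Visit I
I → E
E → L
L → M
M → D
D → H
D → G
G → A
A → J
J → N
J → F
F → C
C → B
E → K

I → E → L → M → D → H → G → A → J → N → F → C → B → K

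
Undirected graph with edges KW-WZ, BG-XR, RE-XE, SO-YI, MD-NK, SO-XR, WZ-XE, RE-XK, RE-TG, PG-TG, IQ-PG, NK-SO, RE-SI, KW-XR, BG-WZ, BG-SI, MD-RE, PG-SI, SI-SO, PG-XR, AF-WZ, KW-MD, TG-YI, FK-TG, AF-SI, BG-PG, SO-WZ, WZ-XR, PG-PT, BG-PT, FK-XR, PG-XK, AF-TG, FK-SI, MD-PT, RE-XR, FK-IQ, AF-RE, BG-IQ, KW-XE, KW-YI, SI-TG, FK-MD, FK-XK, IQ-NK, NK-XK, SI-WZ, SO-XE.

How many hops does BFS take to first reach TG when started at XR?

Level 0: XR
Level 1: BG, FK, KW, PG, RE, SO, WZ
Level 2: AF, IQ, MD, NK, PT, SI, TG, XE, XK, YI
TG first appears at level 2.

2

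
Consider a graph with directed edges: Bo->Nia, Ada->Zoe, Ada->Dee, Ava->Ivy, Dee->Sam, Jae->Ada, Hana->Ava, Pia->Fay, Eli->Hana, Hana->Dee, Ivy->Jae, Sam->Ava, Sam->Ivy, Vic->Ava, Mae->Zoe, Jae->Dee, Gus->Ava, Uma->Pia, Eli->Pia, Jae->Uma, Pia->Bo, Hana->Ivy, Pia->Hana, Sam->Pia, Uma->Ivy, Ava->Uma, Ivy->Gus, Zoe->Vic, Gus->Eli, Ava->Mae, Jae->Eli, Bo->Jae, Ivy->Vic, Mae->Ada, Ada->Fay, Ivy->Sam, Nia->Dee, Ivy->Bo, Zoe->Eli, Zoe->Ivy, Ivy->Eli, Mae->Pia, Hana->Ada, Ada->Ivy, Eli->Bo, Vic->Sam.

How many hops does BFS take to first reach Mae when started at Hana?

2

Level 0: Hana
Level 1: Ada, Ava, Dee, Ivy
Level 2: Bo, Eli, Fay, Gus, Jae, Mae, Sam, Uma, Vic, Zoe
Level 3: Nia, Pia
Mae first appears at level 2.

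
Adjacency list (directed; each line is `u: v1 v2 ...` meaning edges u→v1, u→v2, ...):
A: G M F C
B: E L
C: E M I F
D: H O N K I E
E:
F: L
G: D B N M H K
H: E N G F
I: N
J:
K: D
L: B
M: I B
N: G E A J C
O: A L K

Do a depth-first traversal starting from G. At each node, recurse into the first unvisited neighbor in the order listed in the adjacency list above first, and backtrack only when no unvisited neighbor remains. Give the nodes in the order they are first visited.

G -> D -> H -> E -> N -> A -> M -> I -> B -> L -> F -> C -> J -> O -> K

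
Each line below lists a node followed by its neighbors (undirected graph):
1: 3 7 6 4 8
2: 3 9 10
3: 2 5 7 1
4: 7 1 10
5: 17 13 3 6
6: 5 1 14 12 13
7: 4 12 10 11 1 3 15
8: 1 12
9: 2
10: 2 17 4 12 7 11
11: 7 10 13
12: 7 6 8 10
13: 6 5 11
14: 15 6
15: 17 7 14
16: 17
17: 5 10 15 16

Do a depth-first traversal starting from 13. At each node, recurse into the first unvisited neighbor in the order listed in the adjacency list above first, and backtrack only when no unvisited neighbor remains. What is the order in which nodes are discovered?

13 6 5 17 10 2 3 7 4 1 8 12 11 15 14 9 16

Visit 13
13 → 6
6 → 5
5 → 17
17 → 10
10 → 2
2 → 3
3 → 7
7 → 4
4 → 1
1 → 8
8 → 12
7 → 11
7 → 15
15 → 14
2 → 9
17 → 16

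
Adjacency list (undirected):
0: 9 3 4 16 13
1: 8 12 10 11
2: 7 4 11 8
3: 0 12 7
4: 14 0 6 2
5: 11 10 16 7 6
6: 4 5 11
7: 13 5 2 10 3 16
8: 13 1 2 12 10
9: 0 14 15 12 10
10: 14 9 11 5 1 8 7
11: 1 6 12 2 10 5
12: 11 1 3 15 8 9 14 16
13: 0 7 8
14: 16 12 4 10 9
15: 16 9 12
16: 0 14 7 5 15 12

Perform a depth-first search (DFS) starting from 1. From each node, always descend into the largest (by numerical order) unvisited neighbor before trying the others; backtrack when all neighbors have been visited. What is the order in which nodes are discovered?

Visit 1
1 → 12
12 → 16
16 → 15
15 → 9
9 → 14
14 → 10
10 → 11
11 → 6
6 → 5
5 → 7
7 → 13
13 → 8
8 → 2
2 → 4
4 → 0
0 → 3

1, 12, 16, 15, 9, 14, 10, 11, 6, 5, 7, 13, 8, 2, 4, 0, 3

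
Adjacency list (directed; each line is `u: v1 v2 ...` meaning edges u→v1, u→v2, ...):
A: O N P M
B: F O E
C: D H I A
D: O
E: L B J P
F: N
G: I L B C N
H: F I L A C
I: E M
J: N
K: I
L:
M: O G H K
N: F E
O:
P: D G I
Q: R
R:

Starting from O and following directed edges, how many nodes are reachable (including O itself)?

1

BFS from O visits: O
Reachable nodes: 1 of 18 total.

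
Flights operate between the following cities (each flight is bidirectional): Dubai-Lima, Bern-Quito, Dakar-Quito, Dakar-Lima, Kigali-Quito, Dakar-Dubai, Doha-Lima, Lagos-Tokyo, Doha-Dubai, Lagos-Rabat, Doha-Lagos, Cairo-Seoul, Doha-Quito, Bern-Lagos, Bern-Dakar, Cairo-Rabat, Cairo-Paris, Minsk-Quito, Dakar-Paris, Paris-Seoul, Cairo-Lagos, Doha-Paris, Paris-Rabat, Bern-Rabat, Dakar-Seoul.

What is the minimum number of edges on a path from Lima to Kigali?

Level 0: Lima
Level 1: Dakar, Doha, Dubai
Level 2: Bern, Lagos, Paris, Quito, Seoul
Level 3: Cairo, Kigali, Minsk, Rabat, Tokyo
Kigali first appears at level 3.

3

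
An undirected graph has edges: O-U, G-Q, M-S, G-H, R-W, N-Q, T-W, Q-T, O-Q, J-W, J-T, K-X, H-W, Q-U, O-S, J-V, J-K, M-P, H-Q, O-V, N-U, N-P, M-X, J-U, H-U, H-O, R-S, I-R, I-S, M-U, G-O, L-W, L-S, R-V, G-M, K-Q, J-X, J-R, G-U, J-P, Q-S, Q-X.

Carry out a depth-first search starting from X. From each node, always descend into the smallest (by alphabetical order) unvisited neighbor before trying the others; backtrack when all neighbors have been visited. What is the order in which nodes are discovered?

Visit X
X → J
J → K
K → Q
Q → G
G → H
H → O
O → S
S → I
I → R
R → V
R → W
W → L
W → T
S → M
M → P
P → N
N → U

X J K Q G H O S I R V W L T M P N U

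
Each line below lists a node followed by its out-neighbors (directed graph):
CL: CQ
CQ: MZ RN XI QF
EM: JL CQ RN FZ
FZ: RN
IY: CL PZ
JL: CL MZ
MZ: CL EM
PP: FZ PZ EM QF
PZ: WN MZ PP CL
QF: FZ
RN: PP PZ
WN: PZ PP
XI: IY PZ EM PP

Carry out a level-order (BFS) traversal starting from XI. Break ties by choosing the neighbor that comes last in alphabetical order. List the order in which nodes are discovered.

Visit XI; enqueue PZ, PP, IY, EM → queue [PZ, PP, IY, EM]
Visit PZ; enqueue WN, MZ, CL → queue [PP, IY, EM, WN, MZ, CL]
Visit PP; enqueue QF, FZ → queue [IY, EM, WN, MZ, CL, QF, FZ]
Visit IY → queue [EM, WN, MZ, CL, QF, FZ]
Visit EM; enqueue RN, JL, CQ → queue [WN, MZ, CL, QF, FZ, RN, JL, CQ]
Visit WN → queue [MZ, CL, QF, FZ, RN, JL, CQ]
Visit MZ → queue [CL, QF, FZ, RN, JL, CQ]
Visit CL → queue [QF, FZ, RN, JL, CQ]
Visit QF → queue [FZ, RN, JL, CQ]
Visit FZ → queue [RN, JL, CQ]
Visit RN → queue [JL, CQ]
Visit JL → queue [CQ]
Visit CQ → queue []

XI, PZ, PP, IY, EM, WN, MZ, CL, QF, FZ, RN, JL, CQ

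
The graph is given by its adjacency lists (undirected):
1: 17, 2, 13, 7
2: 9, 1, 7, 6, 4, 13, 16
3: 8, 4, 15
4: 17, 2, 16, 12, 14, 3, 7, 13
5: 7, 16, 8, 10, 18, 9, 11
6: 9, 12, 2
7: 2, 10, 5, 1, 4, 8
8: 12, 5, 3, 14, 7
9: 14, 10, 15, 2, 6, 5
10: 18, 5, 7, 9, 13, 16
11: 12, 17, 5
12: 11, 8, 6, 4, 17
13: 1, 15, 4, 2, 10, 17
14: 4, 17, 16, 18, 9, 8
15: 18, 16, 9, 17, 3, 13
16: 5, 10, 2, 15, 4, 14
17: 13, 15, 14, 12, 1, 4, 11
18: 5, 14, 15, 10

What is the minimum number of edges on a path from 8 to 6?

Level 0: 8
Level 1: 3, 5, 7, 12, 14
Level 2: 1, 2, 4, 6, 9, 10, 11, 15, 16, 17, 18
Level 3: 13
6 first appears at level 2.

2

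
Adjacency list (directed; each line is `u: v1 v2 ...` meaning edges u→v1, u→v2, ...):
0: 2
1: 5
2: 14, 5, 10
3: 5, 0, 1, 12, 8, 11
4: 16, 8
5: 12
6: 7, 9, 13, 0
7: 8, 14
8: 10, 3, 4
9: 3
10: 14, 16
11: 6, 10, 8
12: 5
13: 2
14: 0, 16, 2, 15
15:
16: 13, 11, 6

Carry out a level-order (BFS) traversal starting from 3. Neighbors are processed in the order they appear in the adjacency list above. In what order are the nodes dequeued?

3 5 0 1 12 8 11 2 10 4 6 14 16 7 9 13 15

Visit 3; enqueue 5, 0, 1, 12, 8, 11 → queue [5, 0, 1, 12, 8, 11]
Visit 5 → queue [0, 1, 12, 8, 11]
Visit 0; enqueue 2 → queue [1, 12, 8, 11, 2]
Visit 1 → queue [12, 8, 11, 2]
Visit 12 → queue [8, 11, 2]
Visit 8; enqueue 10, 4 → queue [11, 2, 10, 4]
Visit 11; enqueue 6 → queue [2, 10, 4, 6]
Visit 2; enqueue 14 → queue [10, 4, 6, 14]
Visit 10; enqueue 16 → queue [4, 6, 14, 16]
Visit 4 → queue [6, 14, 16]
Visit 6; enqueue 7, 9, 13 → queue [14, 16, 7, 9, 13]
Visit 14; enqueue 15 → queue [16, 7, 9, 13, 15]
Visit 16 → queue [7, 9, 13, 15]
Visit 7 → queue [9, 13, 15]
Visit 9 → queue [13, 15]
Visit 13 → queue [15]
Visit 15 → queue []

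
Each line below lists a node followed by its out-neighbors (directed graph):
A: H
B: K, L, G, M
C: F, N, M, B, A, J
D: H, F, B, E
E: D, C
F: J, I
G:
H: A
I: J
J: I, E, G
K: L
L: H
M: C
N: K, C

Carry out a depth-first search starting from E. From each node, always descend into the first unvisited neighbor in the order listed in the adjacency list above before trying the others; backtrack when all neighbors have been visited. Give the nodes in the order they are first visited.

Visit E
E → D
D → H
H → A
D → F
F → J
J → I
J → G
D → B
B → K
K → L
B → M
M → C
C → N

E, D, H, A, F, J, I, G, B, K, L, M, C, N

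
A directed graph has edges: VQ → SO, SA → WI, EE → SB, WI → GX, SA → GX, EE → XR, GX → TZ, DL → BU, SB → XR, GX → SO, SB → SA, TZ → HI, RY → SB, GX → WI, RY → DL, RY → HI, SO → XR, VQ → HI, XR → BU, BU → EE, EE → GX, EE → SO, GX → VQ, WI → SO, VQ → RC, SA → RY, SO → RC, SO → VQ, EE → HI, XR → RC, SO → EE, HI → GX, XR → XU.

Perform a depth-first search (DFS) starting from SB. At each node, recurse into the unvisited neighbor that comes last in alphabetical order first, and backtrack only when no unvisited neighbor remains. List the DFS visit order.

SB → XR → XU → RC → BU → EE → SO → VQ → HI → GX → WI → TZ → SA → RY → DL

Visit SB
SB → XR
XR → XU
XR → RC
XR → BU
BU → EE
EE → SO
SO → VQ
VQ → HI
HI → GX
GX → WI
GX → TZ
SB → SA
SA → RY
RY → DL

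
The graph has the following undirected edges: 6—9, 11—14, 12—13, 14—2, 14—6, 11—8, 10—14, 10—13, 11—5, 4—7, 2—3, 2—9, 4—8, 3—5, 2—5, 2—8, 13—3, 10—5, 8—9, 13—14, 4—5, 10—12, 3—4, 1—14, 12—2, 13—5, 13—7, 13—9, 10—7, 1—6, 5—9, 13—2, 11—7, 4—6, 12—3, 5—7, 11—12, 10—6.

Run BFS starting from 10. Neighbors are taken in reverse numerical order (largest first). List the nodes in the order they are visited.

10 → 14 → 13 → 12 → 7 → 6 → 5 → 11 → 2 → 1 → 9 → 3 → 4 → 8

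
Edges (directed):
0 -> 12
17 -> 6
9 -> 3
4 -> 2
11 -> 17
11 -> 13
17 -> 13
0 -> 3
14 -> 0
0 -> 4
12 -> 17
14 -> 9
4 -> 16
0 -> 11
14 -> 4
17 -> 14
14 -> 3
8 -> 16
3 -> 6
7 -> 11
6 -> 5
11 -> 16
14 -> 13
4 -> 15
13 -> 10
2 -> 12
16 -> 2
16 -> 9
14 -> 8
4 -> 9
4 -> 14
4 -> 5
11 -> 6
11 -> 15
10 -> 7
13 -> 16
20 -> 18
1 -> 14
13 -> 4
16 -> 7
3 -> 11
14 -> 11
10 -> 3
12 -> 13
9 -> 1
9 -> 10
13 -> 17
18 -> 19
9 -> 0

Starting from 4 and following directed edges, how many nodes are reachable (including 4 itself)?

BFS from 4 visits: 4, 16, 15, 14, 9, 5, 2, 7, 13, 11, 8, 3, 0, 10, 1, 12, 17, 6
Reachable nodes: 18 of 21 total.

18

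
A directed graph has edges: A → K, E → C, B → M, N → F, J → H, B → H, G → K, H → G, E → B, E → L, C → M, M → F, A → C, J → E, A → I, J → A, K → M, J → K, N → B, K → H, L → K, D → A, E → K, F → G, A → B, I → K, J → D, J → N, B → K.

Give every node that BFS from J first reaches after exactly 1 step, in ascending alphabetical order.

A, D, E, H, K, N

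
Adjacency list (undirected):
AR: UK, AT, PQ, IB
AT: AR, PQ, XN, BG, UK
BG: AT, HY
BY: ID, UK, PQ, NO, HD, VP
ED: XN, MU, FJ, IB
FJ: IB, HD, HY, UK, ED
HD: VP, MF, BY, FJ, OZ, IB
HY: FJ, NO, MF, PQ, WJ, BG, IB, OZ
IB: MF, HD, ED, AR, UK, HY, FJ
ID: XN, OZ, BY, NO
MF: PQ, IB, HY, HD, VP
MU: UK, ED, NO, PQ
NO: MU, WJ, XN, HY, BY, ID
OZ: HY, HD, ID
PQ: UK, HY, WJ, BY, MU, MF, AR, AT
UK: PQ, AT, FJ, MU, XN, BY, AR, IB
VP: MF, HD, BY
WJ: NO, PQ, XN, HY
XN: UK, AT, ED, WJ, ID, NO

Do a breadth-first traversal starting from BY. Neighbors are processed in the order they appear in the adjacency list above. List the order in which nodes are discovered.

BY -> ID -> UK -> PQ -> NO -> HD -> VP -> XN -> OZ -> AT -> FJ -> MU -> AR -> IB -> HY -> WJ -> MF -> ED -> BG

Visit BY; enqueue ID, UK, PQ, NO, HD, VP → queue [ID, UK, PQ, NO, HD, VP]
Visit ID; enqueue XN, OZ → queue [UK, PQ, NO, HD, VP, XN, OZ]
Visit UK; enqueue AT, FJ, MU, AR, IB → queue [PQ, NO, HD, VP, XN, OZ, AT, FJ, MU, AR, IB]
Visit PQ; enqueue HY, WJ, MF → queue [NO, HD, VP, XN, OZ, AT, FJ, MU, AR, IB, HY, WJ, MF]
Visit NO → queue [HD, VP, XN, OZ, AT, FJ, MU, AR, IB, HY, WJ, MF]
Visit HD → queue [VP, XN, OZ, AT, FJ, MU, AR, IB, HY, WJ, MF]
Visit VP → queue [XN, OZ, AT, FJ, MU, AR, IB, HY, WJ, MF]
Visit XN; enqueue ED → queue [OZ, AT, FJ, MU, AR, IB, HY, WJ, MF, ED]
Visit OZ → queue [AT, FJ, MU, AR, IB, HY, WJ, MF, ED]
Visit AT; enqueue BG → queue [FJ, MU, AR, IB, HY, WJ, MF, ED, BG]
Visit FJ → queue [MU, AR, IB, HY, WJ, MF, ED, BG]
Visit MU → queue [AR, IB, HY, WJ, MF, ED, BG]
Visit AR → queue [IB, HY, WJ, MF, ED, BG]
Visit IB → queue [HY, WJ, MF, ED, BG]
Visit HY → queue [WJ, MF, ED, BG]
Visit WJ → queue [MF, ED, BG]
Visit MF → queue [ED, BG]
Visit ED → queue [BG]
Visit BG → queue []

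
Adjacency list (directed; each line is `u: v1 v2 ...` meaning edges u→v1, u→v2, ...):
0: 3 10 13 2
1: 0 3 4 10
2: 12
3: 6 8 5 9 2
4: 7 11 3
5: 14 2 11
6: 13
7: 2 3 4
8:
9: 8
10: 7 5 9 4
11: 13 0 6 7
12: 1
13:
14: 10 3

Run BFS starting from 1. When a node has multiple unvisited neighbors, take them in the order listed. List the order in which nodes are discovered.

Visit 1; enqueue 0, 3, 4, 10 → queue [0, 3, 4, 10]
Visit 0; enqueue 13, 2 → queue [3, 4, 10, 13, 2]
Visit 3; enqueue 6, 8, 5, 9 → queue [4, 10, 13, 2, 6, 8, 5, 9]
Visit 4; enqueue 7, 11 → queue [10, 13, 2, 6, 8, 5, 9, 7, 11]
Visit 10 → queue [13, 2, 6, 8, 5, 9, 7, 11]
Visit 13 → queue [2, 6, 8, 5, 9, 7, 11]
Visit 2; enqueue 12 → queue [6, 8, 5, 9, 7, 11, 12]
Visit 6 → queue [8, 5, 9, 7, 11, 12]
Visit 8 → queue [5, 9, 7, 11, 12]
Visit 5; enqueue 14 → queue [9, 7, 11, 12, 14]
Visit 9 → queue [7, 11, 12, 14]
Visit 7 → queue [11, 12, 14]
Visit 11 → queue [12, 14]
Visit 12 → queue [14]
Visit 14 → queue []

1 0 3 4 10 13 2 6 8 5 9 7 11 12 14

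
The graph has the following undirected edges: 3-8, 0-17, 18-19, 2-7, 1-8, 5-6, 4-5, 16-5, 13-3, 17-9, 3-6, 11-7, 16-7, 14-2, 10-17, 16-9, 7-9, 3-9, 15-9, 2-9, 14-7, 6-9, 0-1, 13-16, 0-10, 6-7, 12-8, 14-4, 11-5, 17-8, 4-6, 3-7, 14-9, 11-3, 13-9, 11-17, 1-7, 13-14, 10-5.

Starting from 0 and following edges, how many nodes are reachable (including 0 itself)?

18

BFS from 0 visits: 0, 17, 10, 1, 11, 9, 8, 5, 7, 3, 16, 15, 14, 13, 6, 2, 12, 4
Reachable nodes: 18 of 20 total.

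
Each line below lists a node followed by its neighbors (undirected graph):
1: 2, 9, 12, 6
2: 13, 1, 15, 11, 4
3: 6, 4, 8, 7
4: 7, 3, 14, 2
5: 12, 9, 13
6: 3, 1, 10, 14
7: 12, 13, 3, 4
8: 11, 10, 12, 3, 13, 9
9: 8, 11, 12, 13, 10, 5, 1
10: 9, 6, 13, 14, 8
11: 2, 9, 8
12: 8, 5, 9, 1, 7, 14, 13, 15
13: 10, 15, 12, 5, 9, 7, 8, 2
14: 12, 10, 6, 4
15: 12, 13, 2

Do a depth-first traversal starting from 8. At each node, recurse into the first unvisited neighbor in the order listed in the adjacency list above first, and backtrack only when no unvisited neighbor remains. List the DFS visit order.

Visit 8
8 → 11
11 → 2
2 → 13
13 → 10
10 → 9
9 → 12
12 → 5
12 → 1
1 → 6
6 → 3
3 → 4
4 → 7
4 → 14
12 → 15

8 -> 11 -> 2 -> 13 -> 10 -> 9 -> 12 -> 5 -> 1 -> 6 -> 3 -> 4 -> 7 -> 14 -> 15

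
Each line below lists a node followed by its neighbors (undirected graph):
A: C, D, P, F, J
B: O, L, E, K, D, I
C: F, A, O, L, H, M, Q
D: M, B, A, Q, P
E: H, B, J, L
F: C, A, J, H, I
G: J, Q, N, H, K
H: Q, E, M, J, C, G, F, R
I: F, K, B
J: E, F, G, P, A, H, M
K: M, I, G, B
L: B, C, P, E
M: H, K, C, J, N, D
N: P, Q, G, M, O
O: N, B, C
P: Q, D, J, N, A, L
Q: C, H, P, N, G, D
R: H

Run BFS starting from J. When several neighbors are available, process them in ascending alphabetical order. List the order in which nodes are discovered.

Visit J; enqueue A, E, F, G, H, M, P → queue [A, E, F, G, H, M, P]
Visit A; enqueue C, D → queue [E, F, G, H, M, P, C, D]
Visit E; enqueue B, L → queue [F, G, H, M, P, C, D, B, L]
Visit F; enqueue I → queue [G, H, M, P, C, D, B, L, I]
Visit G; enqueue K, N, Q → queue [H, M, P, C, D, B, L, I, K, N, Q]
Visit H; enqueue R → queue [M, P, C, D, B, L, I, K, N, Q, R]
Visit M → queue [P, C, D, B, L, I, K, N, Q, R]
Visit P → queue [C, D, B, L, I, K, N, Q, R]
Visit C; enqueue O → queue [D, B, L, I, K, N, Q, R, O]
Visit D → queue [B, L, I, K, N, Q, R, O]
Visit B → queue [L, I, K, N, Q, R, O]
Visit L → queue [I, K, N, Q, R, O]
Visit I → queue [K, N, Q, R, O]
Visit K → queue [N, Q, R, O]
Visit N → queue [Q, R, O]
Visit Q → queue [R, O]
Visit R → queue [O]
Visit O → queue []

J, A, E, F, G, H, M, P, C, D, B, L, I, K, N, Q, R, O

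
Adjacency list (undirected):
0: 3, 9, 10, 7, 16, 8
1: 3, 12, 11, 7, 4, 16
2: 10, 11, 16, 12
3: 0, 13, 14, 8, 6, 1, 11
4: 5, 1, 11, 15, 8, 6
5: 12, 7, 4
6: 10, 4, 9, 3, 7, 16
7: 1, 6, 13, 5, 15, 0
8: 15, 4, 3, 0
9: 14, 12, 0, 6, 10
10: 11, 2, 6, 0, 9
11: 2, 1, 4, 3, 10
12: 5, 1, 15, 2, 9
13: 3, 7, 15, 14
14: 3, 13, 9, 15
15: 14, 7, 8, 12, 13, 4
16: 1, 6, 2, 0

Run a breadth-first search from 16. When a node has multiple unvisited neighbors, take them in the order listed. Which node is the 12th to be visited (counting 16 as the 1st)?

9

Visit 16; enqueue 1, 6, 2, 0 → queue [1, 6, 2, 0]
Visit 1; enqueue 3, 12, 11, 7, 4 → queue [6, 2, 0, 3, 12, 11, 7, 4]
Visit 6; enqueue 10, 9 → queue [2, 0, 3, 12, 11, 7, 4, 10, 9]
Visit 2 → queue [0, 3, 12, 11, 7, 4, 10, 9]
Visit 0; enqueue 8 → queue [3, 12, 11, 7, 4, 10, 9, 8]
Visit 3; enqueue 13, 14 → queue [12, 11, 7, 4, 10, 9, 8, 13, 14]
Visit 12; enqueue 5, 15 → queue [11, 7, 4, 10, 9, 8, 13, 14, 5, 15]
Visit 11 → queue [7, 4, 10, 9, 8, 13, 14, 5, 15]
Visit 7 → queue [4, 10, 9, 8, 13, 14, 5, 15]
Visit 4 → queue [10, 9, 8, 13, 14, 5, 15]
Visit 10 → queue [9, 8, 13, 14, 5, 15]
Visit 9 → queue [8, 13, 14, 5, 15]
Visit 8 → queue [13, 14, 5, 15]
Visit 13 → queue [14, 5, 15]
Visit 14 → queue [5, 15]
Visit 5 → queue [15]
Visit 15 → queue []

Visit order: 16, 1, 6, 2, 0, 3, 12, 11, 7, 4, 10, 9, 8, 13, 14, 5, 15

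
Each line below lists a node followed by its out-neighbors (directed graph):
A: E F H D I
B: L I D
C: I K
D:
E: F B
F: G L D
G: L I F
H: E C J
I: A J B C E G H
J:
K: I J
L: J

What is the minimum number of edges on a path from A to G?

Level 0: A
Level 1: D, E, F, H, I
Level 2: B, C, G, J, L
Level 3: K
G first appears at level 2.

2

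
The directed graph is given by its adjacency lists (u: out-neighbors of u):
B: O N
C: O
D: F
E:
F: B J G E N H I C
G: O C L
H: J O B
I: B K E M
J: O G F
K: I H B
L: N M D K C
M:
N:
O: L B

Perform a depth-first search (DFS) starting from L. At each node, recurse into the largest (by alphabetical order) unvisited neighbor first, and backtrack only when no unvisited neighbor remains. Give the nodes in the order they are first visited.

Visit L
L → N
L → M
L → K
K → I
I → E
I → B
B → O
K → H
H → J
J → G
G → C
J → F
L → D

L N M K I E B O H J G C F D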